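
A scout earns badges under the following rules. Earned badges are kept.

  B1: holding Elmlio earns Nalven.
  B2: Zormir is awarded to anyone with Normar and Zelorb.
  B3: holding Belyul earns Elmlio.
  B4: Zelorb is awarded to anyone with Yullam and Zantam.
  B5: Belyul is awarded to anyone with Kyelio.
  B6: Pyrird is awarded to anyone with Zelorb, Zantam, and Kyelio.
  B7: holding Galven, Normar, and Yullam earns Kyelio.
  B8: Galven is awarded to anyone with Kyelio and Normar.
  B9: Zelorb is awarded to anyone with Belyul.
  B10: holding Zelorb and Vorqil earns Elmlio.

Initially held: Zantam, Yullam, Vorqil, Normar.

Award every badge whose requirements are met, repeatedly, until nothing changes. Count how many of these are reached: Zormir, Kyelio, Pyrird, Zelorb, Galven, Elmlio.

3

With Yullam and Zantam, Zelorb is earned (B4).
With Zelorb and Vorqil, Elmlio is earned (B10).
With Normar and Zelorb, Zormir is earned (B2).
Zormir: reached.
Kyelio would need Galven, Normar, and Yullam (B7), but Galven is never earned.
Pyrird would need Zelorb, Zantam, and Kyelio (B6), but Kyelio is never earned.
Zelorb: reached.
Galven would need Kyelio and Normar (B8), but Kyelio is never earned.
Elmlio: reached.
Reached: Zormir, Zelorb, and Elmlio — 3 of the 6.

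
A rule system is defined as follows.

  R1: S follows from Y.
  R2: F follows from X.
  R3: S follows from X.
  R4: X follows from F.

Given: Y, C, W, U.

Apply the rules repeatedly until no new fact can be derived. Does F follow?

No

F would need X (R2), but X is never established.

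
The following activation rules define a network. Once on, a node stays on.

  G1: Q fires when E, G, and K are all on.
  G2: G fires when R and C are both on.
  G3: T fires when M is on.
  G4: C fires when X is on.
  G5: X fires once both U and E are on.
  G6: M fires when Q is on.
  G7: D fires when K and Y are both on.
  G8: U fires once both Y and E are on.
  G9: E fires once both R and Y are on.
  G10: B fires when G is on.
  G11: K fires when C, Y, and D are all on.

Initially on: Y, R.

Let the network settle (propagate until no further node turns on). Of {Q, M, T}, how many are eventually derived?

Q would need E, G, and K (G1), but K never turns on.
M would need Q (G6), but Q never turns on.
T would need M (G3), but M never turns on.
None of the 3 are reached.

0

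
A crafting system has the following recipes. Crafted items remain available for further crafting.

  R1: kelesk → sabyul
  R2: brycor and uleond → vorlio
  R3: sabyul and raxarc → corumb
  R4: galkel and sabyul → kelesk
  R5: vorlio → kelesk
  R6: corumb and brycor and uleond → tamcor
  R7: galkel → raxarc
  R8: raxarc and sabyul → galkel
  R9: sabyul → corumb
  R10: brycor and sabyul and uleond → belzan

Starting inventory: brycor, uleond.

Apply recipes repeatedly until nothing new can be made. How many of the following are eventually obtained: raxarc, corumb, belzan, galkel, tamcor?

Using R2, brycor and uleond make vorlio.
Using R5, vorlio makes kelesk.
Using R1, kelesk makes sabyul.
brycor and sabyul and uleond → belzan (R10).
Using R9, sabyul makes corumb.
corumb and brycor and uleond → tamcor (R6).
raxarc would need galkel (R7), but galkel is never obtained.
corumb: reached.
belzan: reached.
galkel would need raxarc and sabyul (R8), but raxarc is never obtained.
tamcor: reached.
Reached: corumb, belzan, and tamcor — 3 of the 5.

3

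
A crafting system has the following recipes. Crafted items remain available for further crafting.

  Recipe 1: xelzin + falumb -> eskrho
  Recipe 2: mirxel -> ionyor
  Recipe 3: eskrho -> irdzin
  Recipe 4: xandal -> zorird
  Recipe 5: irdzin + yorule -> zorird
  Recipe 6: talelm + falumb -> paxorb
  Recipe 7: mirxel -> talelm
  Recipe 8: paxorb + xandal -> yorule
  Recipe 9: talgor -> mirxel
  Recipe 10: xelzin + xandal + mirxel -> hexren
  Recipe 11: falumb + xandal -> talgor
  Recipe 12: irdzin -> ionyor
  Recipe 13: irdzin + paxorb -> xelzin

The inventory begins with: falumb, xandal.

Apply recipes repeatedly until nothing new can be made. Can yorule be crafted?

Yes

Using Recipe 11, falumb and xandal make talgor.
talgor -> mirxel (Recipe 9).
Using Recipe 7, mirxel makes talelm.
talelm + falumb -> paxorb (Recipe 6).
Using Recipe 8, paxorb and xandal make yorule.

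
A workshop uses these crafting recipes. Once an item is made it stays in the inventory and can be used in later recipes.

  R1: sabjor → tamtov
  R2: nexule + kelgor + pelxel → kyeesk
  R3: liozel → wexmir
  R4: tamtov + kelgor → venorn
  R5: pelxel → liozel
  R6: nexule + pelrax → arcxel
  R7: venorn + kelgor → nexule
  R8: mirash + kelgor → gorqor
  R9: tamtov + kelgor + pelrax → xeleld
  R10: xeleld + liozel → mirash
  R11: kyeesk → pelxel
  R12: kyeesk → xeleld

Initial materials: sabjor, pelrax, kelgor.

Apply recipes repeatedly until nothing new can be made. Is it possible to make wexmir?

No

wexmir would need liozel (R3), but liozel is never obtained.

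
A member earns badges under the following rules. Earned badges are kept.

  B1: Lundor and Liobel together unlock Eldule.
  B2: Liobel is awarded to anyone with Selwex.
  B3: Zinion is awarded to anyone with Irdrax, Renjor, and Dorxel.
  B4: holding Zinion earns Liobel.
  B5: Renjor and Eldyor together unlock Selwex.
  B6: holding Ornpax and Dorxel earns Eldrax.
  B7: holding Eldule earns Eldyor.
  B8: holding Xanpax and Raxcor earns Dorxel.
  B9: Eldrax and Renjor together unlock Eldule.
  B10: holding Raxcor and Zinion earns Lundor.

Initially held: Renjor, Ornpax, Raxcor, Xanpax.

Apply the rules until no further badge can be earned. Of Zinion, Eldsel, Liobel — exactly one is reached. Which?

With Xanpax and Raxcor, Dorxel is earned (B8).
With Ornpax and Dorxel, Eldrax is earned (B6).
With Eldrax and Renjor, Eldule is earned (B9).
With Eldule, Eldyor is earned (B7).
With Renjor and Eldyor, Selwex is earned (B5).
With Selwex, Liobel is earned (B2).
No rule produces Eldsel, and it is not given. Zinion would need Irdrax, Renjor, and Dorxel (B3), but Irdrax is never earned.

Liobel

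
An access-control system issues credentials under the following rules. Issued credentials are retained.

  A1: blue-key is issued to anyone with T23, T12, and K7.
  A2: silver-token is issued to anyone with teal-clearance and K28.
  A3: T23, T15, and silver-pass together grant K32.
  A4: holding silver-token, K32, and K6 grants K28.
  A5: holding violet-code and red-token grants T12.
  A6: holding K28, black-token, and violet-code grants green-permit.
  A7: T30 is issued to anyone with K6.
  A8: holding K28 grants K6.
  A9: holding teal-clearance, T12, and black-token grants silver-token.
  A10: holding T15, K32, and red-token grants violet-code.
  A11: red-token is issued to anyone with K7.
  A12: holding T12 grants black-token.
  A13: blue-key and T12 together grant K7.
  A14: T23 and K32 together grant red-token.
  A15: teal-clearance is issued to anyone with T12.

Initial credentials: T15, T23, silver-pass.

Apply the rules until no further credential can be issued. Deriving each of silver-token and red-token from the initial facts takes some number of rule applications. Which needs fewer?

red-token: Holding T23, T15, and silver-pass grants K32 (A3). Holding T23 and K32 grants red-token (A14). [2 rule applications]
silver-token: Holding T23, T15, and silver-pass grants K32 (A3). Holding T23 and K32 grants red-token (A14). Holding T15, K32, and red-token grants violet-code (A10). Holding violet-code and red-token grants T12 (A5). Holding T12 grants teal-clearance (A15). Holding T12 grants black-token (A12). Holding teal-clearance, T12, and black-token grants silver-token (A9). [7 rule applications]
red-token needs fewer.

red-token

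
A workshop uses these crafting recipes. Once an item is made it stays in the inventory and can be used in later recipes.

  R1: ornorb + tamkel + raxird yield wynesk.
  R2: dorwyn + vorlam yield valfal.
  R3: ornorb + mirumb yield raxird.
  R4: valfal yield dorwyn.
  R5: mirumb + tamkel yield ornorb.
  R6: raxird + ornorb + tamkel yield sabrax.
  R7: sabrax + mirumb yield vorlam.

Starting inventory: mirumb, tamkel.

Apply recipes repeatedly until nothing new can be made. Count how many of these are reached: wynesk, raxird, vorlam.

mirumb + tamkel → ornorb (R5).
Using R3, ornorb and mirumb make raxird.
raxird + ornorb + tamkel → sabrax (R6).
ornorb + tamkel + raxird → wynesk (R1).
sabrax + mirumb → vorlam (R7).
wynesk: reached.
raxird: reached.
vorlam: reached.
All 3 are reached.

3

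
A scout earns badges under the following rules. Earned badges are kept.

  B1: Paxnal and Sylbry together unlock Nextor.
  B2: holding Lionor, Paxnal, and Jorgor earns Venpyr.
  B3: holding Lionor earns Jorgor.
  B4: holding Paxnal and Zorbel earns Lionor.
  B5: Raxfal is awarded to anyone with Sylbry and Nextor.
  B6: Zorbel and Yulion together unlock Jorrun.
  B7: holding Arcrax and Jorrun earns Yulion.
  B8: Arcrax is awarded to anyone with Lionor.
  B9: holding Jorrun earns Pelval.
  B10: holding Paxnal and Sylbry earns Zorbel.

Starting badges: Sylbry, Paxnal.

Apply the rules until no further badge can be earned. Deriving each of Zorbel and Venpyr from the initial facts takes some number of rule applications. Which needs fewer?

Zorbel

Zorbel: With Paxnal and Sylbry, Zorbel is earned (B10). [1 rule application]
Venpyr: With Paxnal and Sylbry, Zorbel is earned (B10). With Paxnal and Zorbel, Lionor is earned (B4). With Lionor, Jorgor is earned (B3). With Lionor, Paxnal, and Jorgor, Venpyr is earned (B2). [4 rule applications]
Zorbel needs fewer.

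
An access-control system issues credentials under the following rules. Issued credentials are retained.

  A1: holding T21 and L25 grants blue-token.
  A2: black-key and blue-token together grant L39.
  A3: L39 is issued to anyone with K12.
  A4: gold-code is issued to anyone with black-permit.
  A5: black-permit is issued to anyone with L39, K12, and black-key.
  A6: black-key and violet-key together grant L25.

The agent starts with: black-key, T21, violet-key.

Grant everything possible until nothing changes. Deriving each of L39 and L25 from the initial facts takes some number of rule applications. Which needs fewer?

L25

L25: Holding black-key and violet-key grants L25 (A6). [1 rule application]
L39: Holding black-key and violet-key grants L25 (A6). Holding T21 and L25 grants blue-token (A1). Holding black-key and blue-token grants L39 (A2). [3 rule applications]
L25 needs fewer.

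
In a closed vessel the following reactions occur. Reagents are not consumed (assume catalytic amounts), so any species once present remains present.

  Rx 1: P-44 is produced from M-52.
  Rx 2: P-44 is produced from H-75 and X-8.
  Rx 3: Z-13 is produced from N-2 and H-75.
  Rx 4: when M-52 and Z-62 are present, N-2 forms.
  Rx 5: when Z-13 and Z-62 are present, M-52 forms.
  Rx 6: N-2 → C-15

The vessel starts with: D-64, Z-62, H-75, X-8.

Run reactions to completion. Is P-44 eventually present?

H-75 and X-8 present → P-44 forms (Rx 2).

Yes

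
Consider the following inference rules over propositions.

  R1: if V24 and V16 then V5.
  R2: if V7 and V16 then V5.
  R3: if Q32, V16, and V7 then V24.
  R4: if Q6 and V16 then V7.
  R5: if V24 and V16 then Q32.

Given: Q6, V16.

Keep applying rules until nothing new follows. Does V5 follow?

Yes

Q6 and V16 hold, so V7 follows (R4).
V7 and V16 hold, so V5 follows (R2).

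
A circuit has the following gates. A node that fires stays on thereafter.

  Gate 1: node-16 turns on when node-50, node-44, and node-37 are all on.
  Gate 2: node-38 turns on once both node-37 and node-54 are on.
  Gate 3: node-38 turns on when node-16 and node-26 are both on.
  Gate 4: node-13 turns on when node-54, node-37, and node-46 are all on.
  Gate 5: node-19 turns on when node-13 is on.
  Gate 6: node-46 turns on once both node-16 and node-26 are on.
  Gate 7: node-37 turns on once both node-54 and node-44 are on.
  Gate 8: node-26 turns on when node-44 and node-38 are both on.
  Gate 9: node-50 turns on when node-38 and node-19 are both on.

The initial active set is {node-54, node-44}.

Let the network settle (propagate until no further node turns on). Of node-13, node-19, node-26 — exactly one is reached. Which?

node-26

node-54 and node-44 are on, so node-37 turns on (Gate 7).
Gate 2: node-37 and node-54 on → node-38 on.
node-44 and node-38 are on, so node-26 turns on (Gate 8).
node-13 would need node-54, node-37, and node-46 (Gate 4), but node-46 never turns on. node-19 would need node-13 (Gate 5), but node-13 never turns on.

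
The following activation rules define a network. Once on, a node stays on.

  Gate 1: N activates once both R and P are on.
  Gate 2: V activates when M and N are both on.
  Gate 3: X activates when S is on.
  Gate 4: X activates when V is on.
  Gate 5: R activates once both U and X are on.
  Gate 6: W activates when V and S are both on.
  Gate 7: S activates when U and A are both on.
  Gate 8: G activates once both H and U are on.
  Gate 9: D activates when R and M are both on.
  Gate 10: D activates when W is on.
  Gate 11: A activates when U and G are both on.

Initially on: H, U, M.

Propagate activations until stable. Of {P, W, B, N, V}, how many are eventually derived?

0

No rule produces P, and it is not given.
W would need V and S (Gate 6), but V never turns on.
No rule produces B, and it is not given.
N would need R and P (Gate 1), but P never turns on.
V would need M and N (Gate 2), but N never turns on.
None of the 5 are reached.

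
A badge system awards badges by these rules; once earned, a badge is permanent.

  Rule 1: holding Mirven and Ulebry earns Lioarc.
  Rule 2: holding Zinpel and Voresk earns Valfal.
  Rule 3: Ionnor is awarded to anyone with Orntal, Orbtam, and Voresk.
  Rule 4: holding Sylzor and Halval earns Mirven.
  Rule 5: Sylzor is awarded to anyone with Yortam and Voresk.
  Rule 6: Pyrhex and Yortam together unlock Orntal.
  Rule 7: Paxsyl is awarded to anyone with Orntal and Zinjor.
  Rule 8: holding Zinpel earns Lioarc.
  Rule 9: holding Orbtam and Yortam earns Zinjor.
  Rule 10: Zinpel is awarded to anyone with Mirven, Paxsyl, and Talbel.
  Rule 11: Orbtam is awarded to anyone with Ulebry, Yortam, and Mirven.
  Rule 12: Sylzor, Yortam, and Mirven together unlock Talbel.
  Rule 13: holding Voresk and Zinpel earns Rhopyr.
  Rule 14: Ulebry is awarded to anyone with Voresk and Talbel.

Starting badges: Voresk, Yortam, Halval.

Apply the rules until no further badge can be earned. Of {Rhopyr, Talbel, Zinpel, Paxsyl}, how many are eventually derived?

1

With Yortam and Voresk, Sylzor is earned (Rule 5).
With Sylzor and Halval, Mirven is earned (Rule 4).
With Sylzor, Yortam, and Mirven, Talbel is earned (Rule 12).
Rhopyr would need Voresk and Zinpel (Rule 13), but Zinpel is never earned.
Talbel: reached.
Zinpel would need Mirven, Paxsyl, and Talbel (Rule 10), but Paxsyl is never earned.
Paxsyl would need Orntal and Zinjor (Rule 7), but Orntal is never earned.
Reached: Talbel — 1 of the 4.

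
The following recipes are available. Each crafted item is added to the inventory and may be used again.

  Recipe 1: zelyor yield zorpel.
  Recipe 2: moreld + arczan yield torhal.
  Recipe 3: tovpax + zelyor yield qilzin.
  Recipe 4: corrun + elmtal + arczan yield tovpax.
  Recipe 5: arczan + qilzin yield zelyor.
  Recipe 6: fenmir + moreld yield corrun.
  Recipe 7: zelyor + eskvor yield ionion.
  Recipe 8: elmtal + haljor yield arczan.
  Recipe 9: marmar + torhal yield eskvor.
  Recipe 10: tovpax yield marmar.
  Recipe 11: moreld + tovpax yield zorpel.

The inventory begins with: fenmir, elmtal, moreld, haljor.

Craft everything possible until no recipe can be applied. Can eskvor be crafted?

Using Recipe 6, fenmir and moreld make corrun.
elmtal + haljor → arczan (Recipe 8).
Using Recipe 4, corrun, elmtal, and arczan make tovpax.
moreld + arczan → torhal (Recipe 2).
Using Recipe 10, tovpax makes marmar.
marmar + torhal → eskvor (Recipe 9).

Yes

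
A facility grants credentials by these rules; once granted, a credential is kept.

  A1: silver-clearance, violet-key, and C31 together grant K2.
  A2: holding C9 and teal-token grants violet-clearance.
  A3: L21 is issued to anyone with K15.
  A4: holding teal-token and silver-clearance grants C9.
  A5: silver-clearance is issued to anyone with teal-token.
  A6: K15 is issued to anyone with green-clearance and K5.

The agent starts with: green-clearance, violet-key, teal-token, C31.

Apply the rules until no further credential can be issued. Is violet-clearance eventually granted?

Holding teal-token grants silver-clearance (A5).
Holding teal-token and silver-clearance grants C9 (A4).
Holding C9 and teal-token grants violet-clearance (A2).

Yes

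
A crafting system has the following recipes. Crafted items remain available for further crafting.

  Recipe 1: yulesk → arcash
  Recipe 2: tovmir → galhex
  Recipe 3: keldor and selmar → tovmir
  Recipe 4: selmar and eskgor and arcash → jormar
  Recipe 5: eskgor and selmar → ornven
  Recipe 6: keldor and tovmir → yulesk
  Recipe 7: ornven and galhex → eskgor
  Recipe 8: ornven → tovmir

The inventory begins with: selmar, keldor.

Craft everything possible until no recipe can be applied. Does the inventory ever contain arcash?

Yes

Using Recipe 3, keldor and selmar make tovmir.
keldor and tovmir → yulesk (Recipe 6).
Using Recipe 1, yulesk makes arcash.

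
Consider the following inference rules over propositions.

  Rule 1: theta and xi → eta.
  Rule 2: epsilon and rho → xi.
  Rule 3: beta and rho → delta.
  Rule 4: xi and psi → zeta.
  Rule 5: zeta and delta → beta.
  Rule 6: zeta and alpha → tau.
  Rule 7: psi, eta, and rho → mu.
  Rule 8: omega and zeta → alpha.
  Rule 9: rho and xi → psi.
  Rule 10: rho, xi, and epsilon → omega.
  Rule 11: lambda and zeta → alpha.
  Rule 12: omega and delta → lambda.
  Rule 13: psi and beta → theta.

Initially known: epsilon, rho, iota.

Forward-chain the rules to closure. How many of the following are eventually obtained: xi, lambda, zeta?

2

epsilon and rho hold, so xi follows (Rule 2).
From rho and xi, Rule 9 gives psi.
xi and psi hold, so zeta follows (Rule 4).
xi: reached.
lambda would need omega and delta (Rule 12), but delta is never established.
zeta: reached.
Reached: xi and zeta — 2 of the 3.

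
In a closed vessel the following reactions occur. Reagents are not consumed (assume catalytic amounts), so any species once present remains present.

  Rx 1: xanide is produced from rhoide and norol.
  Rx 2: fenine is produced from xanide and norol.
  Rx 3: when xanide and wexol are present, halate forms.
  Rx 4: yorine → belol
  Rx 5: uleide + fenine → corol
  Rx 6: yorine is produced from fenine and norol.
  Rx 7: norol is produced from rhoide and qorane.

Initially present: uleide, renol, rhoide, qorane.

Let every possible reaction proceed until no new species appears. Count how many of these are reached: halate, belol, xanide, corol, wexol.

rhoide and qorane present → norol forms (Rx 7).
rhoide and norol present → xanide forms (Rx 1).
xanide and norol present → fenine forms (Rx 2).
fenine and norol present → yorine forms (Rx 6).
uleide and fenine present → corol forms (Rx 5).
yorine present → belol forms (Rx 4).
halate would need xanide and wexol (Rx 3), but wexol never forms.
belol: reached.
xanide: reached.
corol: reached.
No rule produces wexol, and it is not given.
Reached: belol, xanide, and corol — 3 of the 5.

3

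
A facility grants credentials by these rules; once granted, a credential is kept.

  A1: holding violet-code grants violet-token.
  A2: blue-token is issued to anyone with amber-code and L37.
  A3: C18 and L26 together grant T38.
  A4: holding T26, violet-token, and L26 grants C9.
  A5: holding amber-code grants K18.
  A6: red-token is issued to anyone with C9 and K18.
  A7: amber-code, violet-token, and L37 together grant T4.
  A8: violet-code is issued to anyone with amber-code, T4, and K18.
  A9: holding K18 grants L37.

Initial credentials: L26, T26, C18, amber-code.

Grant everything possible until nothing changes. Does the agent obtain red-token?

No

red-token would need C9 and K18 (A6), but C9 is never granted.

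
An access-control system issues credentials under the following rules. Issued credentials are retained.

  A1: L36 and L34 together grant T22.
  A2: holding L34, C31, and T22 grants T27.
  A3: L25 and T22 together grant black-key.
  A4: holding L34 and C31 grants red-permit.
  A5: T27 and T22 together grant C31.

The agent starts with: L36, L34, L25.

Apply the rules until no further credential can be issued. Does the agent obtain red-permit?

No

red-permit would need L34 and C31 (A4), but C31 is never granted.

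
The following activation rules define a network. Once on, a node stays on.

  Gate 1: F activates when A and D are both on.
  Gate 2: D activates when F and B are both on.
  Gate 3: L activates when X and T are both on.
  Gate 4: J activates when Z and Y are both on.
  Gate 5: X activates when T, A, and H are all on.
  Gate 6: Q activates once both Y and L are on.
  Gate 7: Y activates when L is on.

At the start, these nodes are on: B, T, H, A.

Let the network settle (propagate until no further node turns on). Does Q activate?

Yes

Gate 5: T, A, and H on → X on.
Gate 3: X and T on → L on.
L is on, so Y activates (Gate 7).
Gate 6: Y and L on → Q on.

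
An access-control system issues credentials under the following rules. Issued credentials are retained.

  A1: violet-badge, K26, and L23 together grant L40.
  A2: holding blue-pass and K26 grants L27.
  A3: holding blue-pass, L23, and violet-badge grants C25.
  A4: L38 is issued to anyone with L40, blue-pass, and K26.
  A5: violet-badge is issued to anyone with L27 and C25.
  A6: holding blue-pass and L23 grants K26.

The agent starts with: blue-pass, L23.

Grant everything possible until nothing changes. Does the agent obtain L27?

Yes

Holding blue-pass and L23 grants K26 (A6).
Holding blue-pass and K26 grants L27 (A2).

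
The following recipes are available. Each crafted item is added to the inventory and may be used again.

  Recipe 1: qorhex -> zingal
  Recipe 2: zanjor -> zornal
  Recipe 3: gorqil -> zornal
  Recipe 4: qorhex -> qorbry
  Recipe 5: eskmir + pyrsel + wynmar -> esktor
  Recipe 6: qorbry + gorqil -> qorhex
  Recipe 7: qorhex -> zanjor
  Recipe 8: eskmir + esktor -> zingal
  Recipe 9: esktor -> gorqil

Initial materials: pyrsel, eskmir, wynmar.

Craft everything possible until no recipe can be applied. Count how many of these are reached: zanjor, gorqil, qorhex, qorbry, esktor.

2

eskmir + pyrsel + wynmar -> esktor (Recipe 5).
Using Recipe 9, esktor makes gorqil.
zanjor would need qorhex (Recipe 7), but qorhex is never obtained.
gorqil: reached.
qorhex would need qorbry and gorqil (Recipe 6), but qorbry is never obtained.
qorbry would need qorhex (Recipe 4), but qorhex is never obtained.
esktor: reached.
Reached: gorqil and esktor — 2 of the 5.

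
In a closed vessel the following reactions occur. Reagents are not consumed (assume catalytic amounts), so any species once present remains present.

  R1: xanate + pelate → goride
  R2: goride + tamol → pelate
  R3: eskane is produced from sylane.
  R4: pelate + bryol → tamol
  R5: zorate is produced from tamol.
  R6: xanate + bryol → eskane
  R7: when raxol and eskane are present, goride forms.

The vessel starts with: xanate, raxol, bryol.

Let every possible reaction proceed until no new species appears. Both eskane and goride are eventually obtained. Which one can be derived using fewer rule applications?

eskane

eskane: xanate and bryol present → eskane forms (R6). [1 rule application]
goride: xanate and bryol present → eskane forms (R6). raxol and eskane present → goride forms (R7). [2 rule applications]
eskane needs fewer.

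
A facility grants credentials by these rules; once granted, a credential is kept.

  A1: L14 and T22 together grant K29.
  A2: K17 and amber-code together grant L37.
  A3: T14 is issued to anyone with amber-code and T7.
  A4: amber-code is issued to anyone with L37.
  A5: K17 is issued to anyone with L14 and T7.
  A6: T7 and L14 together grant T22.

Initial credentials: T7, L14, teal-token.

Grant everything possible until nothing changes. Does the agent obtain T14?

No

T14 would need amber-code and T7 (A3), but amber-code is never granted.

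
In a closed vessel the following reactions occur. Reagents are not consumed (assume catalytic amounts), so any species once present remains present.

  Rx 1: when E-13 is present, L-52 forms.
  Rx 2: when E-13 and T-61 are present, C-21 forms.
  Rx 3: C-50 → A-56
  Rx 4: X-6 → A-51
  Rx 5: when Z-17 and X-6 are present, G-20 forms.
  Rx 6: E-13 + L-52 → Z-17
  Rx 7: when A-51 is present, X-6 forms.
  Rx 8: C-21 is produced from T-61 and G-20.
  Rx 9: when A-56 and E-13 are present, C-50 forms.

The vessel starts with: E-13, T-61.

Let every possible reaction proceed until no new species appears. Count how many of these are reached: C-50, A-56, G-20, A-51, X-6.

C-50 would need A-56 and E-13 (Rx 9), but A-56 never forms.
A-56 would need C-50 (Rx 3), but C-50 never forms.
G-20 would need Z-17 and X-6 (Rx 5), but X-6 never forms.
A-51 would need X-6 (Rx 4), but X-6 never forms.
X-6 would need A-51 (Rx 7), but A-51 never forms.
None of the 5 are reached.

0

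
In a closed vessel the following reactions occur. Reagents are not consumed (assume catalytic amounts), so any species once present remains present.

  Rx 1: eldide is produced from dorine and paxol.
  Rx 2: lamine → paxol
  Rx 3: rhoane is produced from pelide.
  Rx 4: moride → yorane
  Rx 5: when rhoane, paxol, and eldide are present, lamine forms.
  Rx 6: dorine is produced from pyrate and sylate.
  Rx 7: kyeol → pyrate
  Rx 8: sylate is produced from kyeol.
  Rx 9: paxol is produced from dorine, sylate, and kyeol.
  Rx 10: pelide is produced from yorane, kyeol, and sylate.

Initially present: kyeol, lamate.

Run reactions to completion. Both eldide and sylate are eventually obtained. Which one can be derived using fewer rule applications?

sylate: kyeol present → sylate forms (Rx 8). [1 rule application]
eldide: kyeol present → sylate forms (Rx 8). kyeol present → pyrate forms (Rx 7). pyrate and sylate present → dorine forms (Rx 6). dorine, sylate, and kyeol present → paxol forms (Rx 9). dorine and paxol present → eldide forms (Rx 1). [5 rule applications]
sylate needs fewer.

sylate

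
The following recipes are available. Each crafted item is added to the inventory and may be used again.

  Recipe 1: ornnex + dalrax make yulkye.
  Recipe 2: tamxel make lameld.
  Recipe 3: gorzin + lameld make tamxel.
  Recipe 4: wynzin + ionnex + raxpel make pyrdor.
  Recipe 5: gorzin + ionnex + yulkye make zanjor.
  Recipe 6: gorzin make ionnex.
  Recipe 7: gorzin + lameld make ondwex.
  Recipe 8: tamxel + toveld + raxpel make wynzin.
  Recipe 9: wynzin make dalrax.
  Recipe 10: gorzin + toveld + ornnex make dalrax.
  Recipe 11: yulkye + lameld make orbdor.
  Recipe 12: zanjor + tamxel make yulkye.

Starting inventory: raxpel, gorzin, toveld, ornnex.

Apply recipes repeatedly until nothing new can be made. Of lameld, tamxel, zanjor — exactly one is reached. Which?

zanjor

Using Recipe 10, gorzin, toveld, and ornnex make dalrax.
gorzin → ionnex (Recipe 6).
ornnex + dalrax → yulkye (Recipe 1).
gorzin + ionnex + yulkye → zanjor (Recipe 5).
tamxel would need gorzin and lameld (Recipe 3), but lameld is never obtained. lameld would need tamxel (Recipe 2), but tamxel is never obtained.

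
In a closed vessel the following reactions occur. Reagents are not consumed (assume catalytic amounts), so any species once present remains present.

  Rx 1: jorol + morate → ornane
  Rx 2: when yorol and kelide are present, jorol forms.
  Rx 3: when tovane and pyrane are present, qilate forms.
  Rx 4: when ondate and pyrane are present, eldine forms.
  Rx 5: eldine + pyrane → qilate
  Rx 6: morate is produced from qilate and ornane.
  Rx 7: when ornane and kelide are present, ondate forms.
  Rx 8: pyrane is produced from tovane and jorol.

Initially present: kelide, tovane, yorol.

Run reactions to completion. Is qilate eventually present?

yorol and kelide present → jorol forms (Rx 2).
tovane and jorol present → pyrane forms (Rx 8).
tovane and pyrane present → qilate forms (Rx 3).

Yes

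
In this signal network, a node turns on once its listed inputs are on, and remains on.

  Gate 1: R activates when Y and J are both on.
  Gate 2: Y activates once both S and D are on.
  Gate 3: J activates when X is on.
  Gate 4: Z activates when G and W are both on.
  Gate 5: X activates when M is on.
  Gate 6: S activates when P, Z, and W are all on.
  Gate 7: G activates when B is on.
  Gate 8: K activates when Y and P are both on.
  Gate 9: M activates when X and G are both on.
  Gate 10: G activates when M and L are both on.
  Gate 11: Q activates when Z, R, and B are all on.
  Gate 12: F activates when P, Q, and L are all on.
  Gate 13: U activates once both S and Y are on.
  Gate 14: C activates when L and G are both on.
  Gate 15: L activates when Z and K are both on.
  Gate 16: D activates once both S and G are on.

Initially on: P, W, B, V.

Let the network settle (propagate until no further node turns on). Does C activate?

B is on, so G activates (Gate 7).
G and W are on, so Z activates (Gate 4).
Gate 6: P, Z, and W on → S on.
S and G are on, so D activates (Gate 16).
Gate 2: S and D on → Y on.
Y and P are on, so K activates (Gate 8).
Gate 15: Z and K on → L on.
L and G are on, so C activates (Gate 14).

Yes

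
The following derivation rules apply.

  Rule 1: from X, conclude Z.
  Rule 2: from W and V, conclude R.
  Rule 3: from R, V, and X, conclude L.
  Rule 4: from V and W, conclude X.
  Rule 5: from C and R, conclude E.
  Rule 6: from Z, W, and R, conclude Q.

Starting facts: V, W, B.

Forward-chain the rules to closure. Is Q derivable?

W and V hold, so R follows (Rule 2).
V and W hold, so X follows (Rule 4).
From X, Rule 1 gives Z.
From Z, W, and R, Rule 6 gives Q.

Yes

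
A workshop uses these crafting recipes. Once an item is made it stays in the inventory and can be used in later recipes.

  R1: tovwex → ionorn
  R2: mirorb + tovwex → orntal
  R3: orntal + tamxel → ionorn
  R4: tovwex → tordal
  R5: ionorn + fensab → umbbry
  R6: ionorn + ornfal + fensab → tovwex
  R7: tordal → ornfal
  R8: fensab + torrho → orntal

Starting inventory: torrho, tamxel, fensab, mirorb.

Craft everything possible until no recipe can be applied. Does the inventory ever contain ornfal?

No

ornfal would need tordal (R7), but tordal is never obtained.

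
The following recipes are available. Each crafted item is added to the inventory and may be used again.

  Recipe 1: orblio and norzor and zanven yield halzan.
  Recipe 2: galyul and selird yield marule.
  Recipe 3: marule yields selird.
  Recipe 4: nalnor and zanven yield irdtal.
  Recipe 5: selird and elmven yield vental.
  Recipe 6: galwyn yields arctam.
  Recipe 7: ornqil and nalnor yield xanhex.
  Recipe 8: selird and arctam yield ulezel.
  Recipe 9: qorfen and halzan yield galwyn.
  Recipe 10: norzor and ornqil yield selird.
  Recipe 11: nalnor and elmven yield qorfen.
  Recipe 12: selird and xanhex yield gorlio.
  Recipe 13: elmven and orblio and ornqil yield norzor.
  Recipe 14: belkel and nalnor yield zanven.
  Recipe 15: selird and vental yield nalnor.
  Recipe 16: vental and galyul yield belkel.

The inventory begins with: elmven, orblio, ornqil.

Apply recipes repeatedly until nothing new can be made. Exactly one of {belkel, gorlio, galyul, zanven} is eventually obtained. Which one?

elmven and orblio and ornqil → norzor (Recipe 13).
norzor and ornqil → selird (Recipe 10).
Using Recipe 5, selird and elmven make vental.
selird and vental → nalnor (Recipe 15).
Using Recipe 7, ornqil and nalnor make xanhex.
Using Recipe 12, selird and xanhex make gorlio.
zanven would need belkel and nalnor (Recipe 14), but belkel is never obtained. belkel would need vental and galyul (Recipe 16), but galyul is never obtained. No rule produces galyul, and it is not given.

gorlio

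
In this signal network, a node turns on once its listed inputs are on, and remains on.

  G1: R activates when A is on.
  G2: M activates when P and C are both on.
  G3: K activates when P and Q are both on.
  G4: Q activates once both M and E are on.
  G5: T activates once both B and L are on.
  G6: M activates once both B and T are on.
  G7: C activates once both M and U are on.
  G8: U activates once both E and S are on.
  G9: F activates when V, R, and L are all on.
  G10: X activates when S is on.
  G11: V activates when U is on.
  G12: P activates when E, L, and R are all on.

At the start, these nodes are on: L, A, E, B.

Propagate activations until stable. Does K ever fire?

Yes

G5: B and L on → T on.
G1: A on → R on.
G6: B and T on → M on.
E, L, and R are on, so P activates (G12).
M and E are on, so Q activates (G4).
P and Q are on, so K activates (G3).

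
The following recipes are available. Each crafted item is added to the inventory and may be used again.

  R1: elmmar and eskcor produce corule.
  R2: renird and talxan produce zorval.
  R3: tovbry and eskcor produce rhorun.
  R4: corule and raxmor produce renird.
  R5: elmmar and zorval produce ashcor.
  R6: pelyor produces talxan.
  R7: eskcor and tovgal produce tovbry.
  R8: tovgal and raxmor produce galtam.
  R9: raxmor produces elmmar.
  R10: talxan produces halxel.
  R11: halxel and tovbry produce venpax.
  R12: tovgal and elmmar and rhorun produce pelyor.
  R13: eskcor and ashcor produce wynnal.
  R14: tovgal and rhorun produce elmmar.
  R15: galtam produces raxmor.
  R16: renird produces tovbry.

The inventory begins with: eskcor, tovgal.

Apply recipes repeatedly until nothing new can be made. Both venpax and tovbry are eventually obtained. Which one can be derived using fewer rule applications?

tovbry

tovbry: eskcor and tovgal → tovbry (R7). [1 rule application]
venpax: Using R7, eskcor and tovgal make tovbry. tovbry and eskcor → rhorun (R3). Using R14, tovgal and rhorun make elmmar. tovgal and elmmar and rhorun → pelyor (R12). pelyor → talxan (R6). Using R10, talxan makes halxel. halxel and tovbry → venpax (R11). [7 rule applications]
tovbry needs fewer.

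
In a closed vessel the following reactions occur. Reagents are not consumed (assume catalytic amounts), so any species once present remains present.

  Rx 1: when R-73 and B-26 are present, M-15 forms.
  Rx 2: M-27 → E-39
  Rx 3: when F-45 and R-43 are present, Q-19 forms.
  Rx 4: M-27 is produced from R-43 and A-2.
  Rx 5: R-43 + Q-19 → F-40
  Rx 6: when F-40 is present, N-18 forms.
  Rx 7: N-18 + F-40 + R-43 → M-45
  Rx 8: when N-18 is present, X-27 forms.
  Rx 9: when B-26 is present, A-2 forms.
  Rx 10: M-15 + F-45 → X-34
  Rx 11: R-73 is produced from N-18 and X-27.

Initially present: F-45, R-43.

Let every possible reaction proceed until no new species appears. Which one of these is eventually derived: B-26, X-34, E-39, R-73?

R-73

F-45 and R-43 present → Q-19 forms (Rx 3).
R-43 and Q-19 present → F-40 forms (Rx 5).
F-40 present → N-18 forms (Rx 6).
N-18 present → X-27 forms (Rx 8).
N-18 and X-27 present → R-73 forms (Rx 11).
No rule produces B-26, and it is not given. E-39 would need M-27 (Rx 2), but M-27 never forms. X-34 would need M-15 and F-45 (Rx 10), but M-15 never forms.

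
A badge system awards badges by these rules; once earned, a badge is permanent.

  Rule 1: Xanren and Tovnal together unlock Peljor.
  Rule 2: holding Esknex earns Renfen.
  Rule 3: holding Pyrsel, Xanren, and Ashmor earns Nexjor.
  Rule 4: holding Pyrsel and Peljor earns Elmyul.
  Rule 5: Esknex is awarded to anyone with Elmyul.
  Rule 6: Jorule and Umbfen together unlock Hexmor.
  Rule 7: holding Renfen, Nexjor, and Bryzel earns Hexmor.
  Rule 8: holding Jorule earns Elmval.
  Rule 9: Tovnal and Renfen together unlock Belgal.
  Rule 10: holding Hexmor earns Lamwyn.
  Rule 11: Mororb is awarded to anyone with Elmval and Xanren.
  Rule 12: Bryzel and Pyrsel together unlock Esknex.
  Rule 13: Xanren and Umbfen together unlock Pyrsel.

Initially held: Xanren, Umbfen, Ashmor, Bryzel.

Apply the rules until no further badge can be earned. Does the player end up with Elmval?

No

Elmval would need Jorule (Rule 8), but Jorule is never earned.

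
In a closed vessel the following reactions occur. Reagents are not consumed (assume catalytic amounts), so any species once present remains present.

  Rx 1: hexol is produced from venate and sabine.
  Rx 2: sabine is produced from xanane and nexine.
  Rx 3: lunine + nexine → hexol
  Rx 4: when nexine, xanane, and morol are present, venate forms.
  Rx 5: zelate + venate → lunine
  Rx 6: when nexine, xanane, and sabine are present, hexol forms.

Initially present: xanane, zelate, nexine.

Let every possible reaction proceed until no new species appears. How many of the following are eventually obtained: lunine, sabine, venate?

1

xanane and nexine present → sabine forms (Rx 2).
lunine would need zelate and venate (Rx 5), but venate never forms.
sabine: reached.
venate would need nexine, xanane, and morol (Rx 4), but morol never forms.
Reached: sabine — 1 of the 3.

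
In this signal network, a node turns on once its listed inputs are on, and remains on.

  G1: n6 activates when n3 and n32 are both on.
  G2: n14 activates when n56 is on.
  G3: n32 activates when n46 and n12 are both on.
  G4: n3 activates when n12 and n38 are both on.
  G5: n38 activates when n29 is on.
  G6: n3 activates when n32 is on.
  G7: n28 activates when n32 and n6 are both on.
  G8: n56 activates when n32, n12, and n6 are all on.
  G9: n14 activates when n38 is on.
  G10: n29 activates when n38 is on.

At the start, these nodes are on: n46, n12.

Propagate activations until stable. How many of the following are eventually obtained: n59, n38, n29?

0

No rule produces n59, and it is not given.
n38 would need n29 (G5), but n29 never turns on.
n29 would need n38 (G10), but n38 never turns on.
None of the 3 are reached.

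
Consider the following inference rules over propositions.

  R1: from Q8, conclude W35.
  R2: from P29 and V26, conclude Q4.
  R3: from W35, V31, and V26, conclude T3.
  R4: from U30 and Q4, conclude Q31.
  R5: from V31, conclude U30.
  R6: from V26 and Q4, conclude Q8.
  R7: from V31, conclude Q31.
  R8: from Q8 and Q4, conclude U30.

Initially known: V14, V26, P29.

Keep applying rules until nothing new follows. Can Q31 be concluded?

From P29 and V26, R2 gives Q4.
V26 and Q4 hold, so Q8 follows (R6).
From Q8 and Q4, R8 gives U30.
From U30 and Q4, R4 gives Q31.

Yes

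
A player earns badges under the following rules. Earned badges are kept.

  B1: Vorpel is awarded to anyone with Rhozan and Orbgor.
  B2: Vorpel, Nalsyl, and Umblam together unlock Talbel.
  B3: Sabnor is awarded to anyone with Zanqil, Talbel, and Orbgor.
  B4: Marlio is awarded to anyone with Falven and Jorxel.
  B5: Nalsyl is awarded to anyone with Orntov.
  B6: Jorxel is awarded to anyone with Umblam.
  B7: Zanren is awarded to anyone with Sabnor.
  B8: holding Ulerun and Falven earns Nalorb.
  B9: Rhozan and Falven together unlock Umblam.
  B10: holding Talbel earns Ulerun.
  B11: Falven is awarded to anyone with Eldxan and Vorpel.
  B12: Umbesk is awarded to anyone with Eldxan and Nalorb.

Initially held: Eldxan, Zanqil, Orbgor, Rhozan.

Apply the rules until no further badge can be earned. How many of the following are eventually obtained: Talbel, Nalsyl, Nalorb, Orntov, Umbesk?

0

Talbel would need Vorpel, Nalsyl, and Umblam (B2), but Nalsyl is never earned.
Nalsyl would need Orntov (B5), but Orntov is never earned.
Nalorb would need Ulerun and Falven (B8), but Ulerun is never earned.
No rule produces Orntov, and it is not given.
Umbesk would need Eldxan and Nalorb (B12), but Nalorb is never earned.
None of the 5 are reached.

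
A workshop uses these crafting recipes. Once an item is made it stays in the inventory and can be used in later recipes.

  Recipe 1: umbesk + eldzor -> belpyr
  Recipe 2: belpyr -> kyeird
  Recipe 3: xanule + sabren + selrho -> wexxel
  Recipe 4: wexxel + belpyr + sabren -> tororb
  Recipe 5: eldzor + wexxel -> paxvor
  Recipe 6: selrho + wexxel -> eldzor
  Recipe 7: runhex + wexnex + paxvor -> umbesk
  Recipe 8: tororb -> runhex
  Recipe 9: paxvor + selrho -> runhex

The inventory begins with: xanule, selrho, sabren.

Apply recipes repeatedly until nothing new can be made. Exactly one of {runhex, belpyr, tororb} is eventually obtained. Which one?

Using Recipe 3, xanule, sabren, and selrho make wexxel.
Using Recipe 6, selrho and wexxel make eldzor.
Using Recipe 5, eldzor and wexxel make paxvor.
paxvor + selrho -> runhex (Recipe 9).
tororb would need wexxel, belpyr, and sabren (Recipe 4), but belpyr is never obtained. belpyr would need umbesk and eldzor (Recipe 1), but umbesk is never obtained.

runhex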